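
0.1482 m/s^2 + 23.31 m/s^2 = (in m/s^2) 23.46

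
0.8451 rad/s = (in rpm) 8.07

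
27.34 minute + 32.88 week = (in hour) 5524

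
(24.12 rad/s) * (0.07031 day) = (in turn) 2.332e+04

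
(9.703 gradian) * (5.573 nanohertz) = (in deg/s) 4.867e-08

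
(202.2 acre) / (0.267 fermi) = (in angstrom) 3.065e+31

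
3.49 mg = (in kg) 3.49e-06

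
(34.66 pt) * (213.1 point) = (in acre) 2.271e-07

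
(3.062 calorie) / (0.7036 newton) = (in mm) 1.821e+04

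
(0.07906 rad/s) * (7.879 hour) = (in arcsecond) 4.625e+08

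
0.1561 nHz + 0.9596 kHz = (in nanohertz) 9.596e+11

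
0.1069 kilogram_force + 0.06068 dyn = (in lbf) 0.2357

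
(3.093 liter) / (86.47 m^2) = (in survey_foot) 0.0001174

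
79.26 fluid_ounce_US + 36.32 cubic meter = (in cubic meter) 36.32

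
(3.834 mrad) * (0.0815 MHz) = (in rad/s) 312.5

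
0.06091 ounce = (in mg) 1727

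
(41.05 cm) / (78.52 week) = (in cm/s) 8.644e-07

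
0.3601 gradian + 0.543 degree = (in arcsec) 3122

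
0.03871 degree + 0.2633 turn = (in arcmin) 5690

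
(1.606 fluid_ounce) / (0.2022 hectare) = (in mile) 1.46e-11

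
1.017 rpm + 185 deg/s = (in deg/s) 191.1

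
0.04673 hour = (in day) 0.001947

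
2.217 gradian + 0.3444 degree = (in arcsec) 8423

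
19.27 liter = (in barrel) 0.1212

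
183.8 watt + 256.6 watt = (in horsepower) 0.5906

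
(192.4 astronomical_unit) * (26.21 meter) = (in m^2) 7.544e+14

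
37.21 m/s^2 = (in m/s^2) 37.21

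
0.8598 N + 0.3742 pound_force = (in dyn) 2.524e+05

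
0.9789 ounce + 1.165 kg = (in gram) 1193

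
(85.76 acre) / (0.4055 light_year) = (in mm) 9.047e-08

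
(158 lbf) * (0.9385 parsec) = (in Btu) 1.929e+16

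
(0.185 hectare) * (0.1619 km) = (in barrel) 1.884e+06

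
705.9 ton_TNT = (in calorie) 7.059e+11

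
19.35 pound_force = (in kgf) 8.777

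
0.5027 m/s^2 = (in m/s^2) 0.5027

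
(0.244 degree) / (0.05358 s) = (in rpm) 0.759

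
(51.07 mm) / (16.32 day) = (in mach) 1.064e-10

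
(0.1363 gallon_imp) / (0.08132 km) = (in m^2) 7.62e-06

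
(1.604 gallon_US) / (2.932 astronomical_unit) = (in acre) 3.421e-18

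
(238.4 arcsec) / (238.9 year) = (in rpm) 1.465e-12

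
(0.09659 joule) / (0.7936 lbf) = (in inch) 1.077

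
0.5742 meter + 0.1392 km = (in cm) 1.398e+04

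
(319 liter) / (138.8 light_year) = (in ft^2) 2.615e-18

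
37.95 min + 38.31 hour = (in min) 2337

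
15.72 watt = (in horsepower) 0.02108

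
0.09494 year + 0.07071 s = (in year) 0.09494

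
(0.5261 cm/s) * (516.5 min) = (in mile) 0.1013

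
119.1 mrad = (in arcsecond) 2.457e+04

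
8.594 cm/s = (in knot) 0.1671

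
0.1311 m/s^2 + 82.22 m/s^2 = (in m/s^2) 82.35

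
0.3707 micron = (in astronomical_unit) 2.478e-18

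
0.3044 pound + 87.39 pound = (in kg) 39.78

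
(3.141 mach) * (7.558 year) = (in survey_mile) 1.584e+08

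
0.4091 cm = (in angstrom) 4.091e+07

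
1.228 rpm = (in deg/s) 7.368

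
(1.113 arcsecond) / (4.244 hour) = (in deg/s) 2.024e-08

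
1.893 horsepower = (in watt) 1412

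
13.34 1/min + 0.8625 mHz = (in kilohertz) 0.0002232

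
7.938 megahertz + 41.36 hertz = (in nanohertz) 7.938e+15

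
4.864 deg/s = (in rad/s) 0.08489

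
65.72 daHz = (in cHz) 6.572e+04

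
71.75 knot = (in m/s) 36.91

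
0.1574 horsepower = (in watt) 117.4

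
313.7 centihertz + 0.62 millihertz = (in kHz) 0.003138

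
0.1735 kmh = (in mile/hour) 0.1078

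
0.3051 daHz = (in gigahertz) 3.051e-09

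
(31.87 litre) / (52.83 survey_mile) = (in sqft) 4.035e-06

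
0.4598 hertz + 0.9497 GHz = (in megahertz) 949.7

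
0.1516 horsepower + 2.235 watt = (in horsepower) 0.1546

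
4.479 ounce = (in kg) 0.127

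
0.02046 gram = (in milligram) 20.46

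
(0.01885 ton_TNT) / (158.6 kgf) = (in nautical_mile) 27.38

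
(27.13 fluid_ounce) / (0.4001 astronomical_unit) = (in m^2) 1.34e-14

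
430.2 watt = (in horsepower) 0.5769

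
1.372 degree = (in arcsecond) 4939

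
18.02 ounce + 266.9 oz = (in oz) 284.9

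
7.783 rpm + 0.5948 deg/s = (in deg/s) 47.29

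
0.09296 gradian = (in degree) 0.08366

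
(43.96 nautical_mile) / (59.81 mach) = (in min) 0.06663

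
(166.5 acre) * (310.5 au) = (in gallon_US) 8.268e+21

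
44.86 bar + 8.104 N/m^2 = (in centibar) 4486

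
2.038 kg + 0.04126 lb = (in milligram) 2.057e+06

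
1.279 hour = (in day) 0.05329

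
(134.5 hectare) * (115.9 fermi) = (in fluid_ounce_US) 0.005271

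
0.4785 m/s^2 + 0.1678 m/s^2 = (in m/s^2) 0.6463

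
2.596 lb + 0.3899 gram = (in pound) 2.597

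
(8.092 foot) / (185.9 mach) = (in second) 3.896e-05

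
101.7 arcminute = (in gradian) 1.883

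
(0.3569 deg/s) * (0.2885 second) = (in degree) 0.103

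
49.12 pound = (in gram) 2.228e+04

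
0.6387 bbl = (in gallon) 26.83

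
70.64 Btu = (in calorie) 1.781e+04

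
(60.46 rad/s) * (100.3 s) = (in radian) 6064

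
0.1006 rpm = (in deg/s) 0.6036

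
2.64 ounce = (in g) 74.84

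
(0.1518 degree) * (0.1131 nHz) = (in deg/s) 1.717e-11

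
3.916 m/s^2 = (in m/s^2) 3.916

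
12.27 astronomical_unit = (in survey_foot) 6.022e+12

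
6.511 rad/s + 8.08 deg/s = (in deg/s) 381.1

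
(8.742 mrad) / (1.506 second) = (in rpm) 0.05543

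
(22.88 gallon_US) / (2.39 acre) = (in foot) 2.938e-05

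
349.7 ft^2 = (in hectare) 0.003249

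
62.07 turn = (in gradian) 2.483e+04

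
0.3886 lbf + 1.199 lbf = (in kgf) 0.7201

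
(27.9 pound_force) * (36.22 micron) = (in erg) 4.495e+04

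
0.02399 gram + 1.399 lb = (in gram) 634.6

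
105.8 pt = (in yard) 0.04082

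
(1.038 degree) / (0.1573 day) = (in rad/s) 1.333e-06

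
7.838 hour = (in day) 0.3266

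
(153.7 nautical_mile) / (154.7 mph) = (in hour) 1.143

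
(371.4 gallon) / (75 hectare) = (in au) 1.253e-17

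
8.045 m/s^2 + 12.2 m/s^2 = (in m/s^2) 20.24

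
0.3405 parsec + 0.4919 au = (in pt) 2.978e+19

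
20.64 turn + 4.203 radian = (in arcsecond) 2.762e+07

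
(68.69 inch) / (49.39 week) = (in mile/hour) 1.307e-07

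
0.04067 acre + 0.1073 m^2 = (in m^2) 164.7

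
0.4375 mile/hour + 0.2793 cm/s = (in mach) 0.0005826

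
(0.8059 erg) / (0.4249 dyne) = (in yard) 0.02074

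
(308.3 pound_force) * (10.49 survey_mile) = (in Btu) 2.194e+04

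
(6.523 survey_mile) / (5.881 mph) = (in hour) 1.109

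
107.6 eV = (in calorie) 4.12e-18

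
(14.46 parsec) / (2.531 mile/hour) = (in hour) 1.095e+14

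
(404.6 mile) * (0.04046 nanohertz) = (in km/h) 9.484e-05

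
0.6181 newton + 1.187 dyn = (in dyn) 6.181e+04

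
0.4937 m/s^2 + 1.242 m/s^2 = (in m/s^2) 1.736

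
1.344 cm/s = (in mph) 0.03006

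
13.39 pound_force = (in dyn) 5.956e+06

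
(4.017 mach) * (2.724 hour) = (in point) 3.802e+10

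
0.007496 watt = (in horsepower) 1.005e-05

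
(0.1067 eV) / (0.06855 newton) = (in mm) 2.494e-16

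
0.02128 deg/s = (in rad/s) 0.0003714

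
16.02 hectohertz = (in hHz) 16.02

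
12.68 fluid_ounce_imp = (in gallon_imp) 0.07925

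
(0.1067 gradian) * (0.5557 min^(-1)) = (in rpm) 0.0001482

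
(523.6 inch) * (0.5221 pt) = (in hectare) 2.45e-07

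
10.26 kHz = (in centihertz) 1.026e+06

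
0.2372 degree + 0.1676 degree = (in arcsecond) 1457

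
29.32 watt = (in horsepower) 0.03932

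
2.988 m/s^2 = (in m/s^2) 2.988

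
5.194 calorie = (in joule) 21.73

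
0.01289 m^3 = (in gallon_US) 3.405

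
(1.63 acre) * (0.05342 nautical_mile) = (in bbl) 4.105e+06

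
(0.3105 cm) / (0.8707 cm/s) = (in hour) 9.906e-05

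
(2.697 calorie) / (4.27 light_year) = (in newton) 2.793e-16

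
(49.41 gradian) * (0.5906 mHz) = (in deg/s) 0.02626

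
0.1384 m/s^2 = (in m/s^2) 0.1384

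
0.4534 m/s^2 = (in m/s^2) 0.4534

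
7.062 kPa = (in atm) 0.0697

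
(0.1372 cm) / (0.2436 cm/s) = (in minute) 0.009387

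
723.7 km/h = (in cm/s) 2.01e+04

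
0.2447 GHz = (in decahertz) 2.447e+07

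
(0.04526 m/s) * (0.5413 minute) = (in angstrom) 1.47e+10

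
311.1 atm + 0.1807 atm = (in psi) 4575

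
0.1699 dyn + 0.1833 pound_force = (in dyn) 8.154e+04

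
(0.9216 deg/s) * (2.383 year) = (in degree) 6.926e+07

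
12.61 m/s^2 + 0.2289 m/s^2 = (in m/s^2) 12.84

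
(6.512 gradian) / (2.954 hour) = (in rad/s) 9.619e-06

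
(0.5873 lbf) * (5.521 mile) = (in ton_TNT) 5.548e-06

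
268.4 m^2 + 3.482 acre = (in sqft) 1.546e+05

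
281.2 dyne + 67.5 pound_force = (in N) 300.3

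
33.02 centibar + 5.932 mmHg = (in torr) 253.6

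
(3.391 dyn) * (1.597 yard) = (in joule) 4.952e-05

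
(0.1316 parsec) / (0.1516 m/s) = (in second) 2.679e+16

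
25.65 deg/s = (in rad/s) 0.4477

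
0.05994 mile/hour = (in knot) 0.05209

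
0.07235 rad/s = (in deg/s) 4.145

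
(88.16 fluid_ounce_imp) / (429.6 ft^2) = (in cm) 0.006276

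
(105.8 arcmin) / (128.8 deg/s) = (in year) 4.341e-10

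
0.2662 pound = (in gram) 120.7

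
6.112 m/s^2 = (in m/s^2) 6.112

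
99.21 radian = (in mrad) 9.921e+04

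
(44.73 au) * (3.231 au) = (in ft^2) 3.481e+25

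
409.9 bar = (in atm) 404.5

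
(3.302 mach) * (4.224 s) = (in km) 4.749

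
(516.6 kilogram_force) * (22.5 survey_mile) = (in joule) 1.834e+08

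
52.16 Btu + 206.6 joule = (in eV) 3.448e+23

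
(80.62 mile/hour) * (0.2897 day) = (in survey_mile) 560.5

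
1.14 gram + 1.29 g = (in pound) 0.005357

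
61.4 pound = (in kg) 27.85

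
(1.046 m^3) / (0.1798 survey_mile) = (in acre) 8.933e-07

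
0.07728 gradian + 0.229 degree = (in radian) 0.005211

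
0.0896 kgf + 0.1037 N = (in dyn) 9.824e+04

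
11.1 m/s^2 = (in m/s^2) 11.1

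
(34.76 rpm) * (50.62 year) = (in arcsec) 1.199e+15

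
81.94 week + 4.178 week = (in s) 5.208e+07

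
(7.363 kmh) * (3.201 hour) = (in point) 6.681e+07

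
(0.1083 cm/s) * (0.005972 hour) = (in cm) 2.328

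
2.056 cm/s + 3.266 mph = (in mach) 0.004348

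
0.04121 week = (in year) 0.0007903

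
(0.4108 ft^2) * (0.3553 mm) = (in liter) 0.01356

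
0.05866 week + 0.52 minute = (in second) 3.551e+04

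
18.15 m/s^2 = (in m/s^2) 18.15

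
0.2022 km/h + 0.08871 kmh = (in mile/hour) 0.1808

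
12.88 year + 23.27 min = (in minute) 6.77e+06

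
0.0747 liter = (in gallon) 0.01973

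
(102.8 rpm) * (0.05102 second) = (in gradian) 34.97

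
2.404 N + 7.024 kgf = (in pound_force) 16.03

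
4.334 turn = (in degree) 1560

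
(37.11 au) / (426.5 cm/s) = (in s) 1.302e+12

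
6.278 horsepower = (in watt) 4682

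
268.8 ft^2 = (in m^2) 24.97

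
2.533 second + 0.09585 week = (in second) 5.797e+04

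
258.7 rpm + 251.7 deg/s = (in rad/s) 31.48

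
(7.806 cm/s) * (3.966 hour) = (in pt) 3.159e+06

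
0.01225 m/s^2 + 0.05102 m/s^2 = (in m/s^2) 0.06327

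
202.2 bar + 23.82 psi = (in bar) 203.8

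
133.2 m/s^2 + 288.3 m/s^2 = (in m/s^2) 421.5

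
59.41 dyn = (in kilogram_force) 6.058e-05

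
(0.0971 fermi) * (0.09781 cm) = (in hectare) 9.497e-24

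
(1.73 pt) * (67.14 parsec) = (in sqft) 1.361e+16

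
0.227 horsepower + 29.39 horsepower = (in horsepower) 29.62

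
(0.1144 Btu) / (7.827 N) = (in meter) 15.42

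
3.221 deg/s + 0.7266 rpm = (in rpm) 1.263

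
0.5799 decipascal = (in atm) 5.723e-07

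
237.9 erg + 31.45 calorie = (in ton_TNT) 3.145e-08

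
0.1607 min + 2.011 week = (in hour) 337.9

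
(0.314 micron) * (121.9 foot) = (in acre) 2.883e-09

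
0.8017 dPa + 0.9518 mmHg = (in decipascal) 1270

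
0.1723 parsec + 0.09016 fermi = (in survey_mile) 3.304e+12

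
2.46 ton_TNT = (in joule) 1.029e+10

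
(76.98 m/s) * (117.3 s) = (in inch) 3.555e+05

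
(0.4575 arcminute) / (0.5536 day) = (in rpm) 2.657e-08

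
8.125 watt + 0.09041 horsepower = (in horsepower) 0.1013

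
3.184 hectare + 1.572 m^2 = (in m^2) 3.184e+04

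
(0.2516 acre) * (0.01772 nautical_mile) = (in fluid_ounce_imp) 1.176e+09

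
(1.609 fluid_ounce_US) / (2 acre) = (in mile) 3.653e-12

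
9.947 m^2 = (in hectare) 0.0009947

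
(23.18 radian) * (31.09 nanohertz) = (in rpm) 6.882e-06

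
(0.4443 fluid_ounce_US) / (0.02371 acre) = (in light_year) 1.447e-23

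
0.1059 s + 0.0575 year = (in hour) 503.7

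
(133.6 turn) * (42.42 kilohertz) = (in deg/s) 2.04e+09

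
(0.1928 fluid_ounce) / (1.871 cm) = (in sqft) 0.00328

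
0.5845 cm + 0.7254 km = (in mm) 7.254e+05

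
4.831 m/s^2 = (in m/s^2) 4.831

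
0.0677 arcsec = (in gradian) 2.09e-05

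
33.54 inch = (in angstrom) 8.519e+09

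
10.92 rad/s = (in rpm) 104.3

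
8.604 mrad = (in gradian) 0.5477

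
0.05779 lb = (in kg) 0.02621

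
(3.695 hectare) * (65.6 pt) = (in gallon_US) 2.259e+05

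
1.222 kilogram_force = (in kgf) 1.222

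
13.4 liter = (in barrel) 0.08428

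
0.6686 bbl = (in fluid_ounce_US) 3594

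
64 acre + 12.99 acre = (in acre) 76.99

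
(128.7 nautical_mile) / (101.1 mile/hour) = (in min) 87.9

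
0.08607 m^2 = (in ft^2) 0.9264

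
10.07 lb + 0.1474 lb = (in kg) 4.635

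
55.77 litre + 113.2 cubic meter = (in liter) 1.133e+05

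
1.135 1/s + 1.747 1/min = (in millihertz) 1164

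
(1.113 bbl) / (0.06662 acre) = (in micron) 656.3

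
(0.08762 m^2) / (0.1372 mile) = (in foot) 0.001302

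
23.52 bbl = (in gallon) 987.8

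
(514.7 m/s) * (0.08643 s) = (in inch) 1751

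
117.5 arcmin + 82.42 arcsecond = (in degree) 1.981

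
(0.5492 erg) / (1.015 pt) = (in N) 0.0001534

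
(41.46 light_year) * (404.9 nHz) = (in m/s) 1.588e+11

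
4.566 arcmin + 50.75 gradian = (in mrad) 798.5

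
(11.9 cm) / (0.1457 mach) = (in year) 7.606e-11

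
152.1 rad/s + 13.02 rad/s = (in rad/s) 165.1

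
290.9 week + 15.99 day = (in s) 1.773e+08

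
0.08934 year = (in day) 32.61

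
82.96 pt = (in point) 82.96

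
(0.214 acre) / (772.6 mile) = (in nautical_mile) 3.761e-07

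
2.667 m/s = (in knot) 5.184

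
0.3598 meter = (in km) 0.0003598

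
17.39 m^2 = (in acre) 0.004297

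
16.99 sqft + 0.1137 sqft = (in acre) 0.0003926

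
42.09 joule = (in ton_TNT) 1.006e-08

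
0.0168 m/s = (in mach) 4.934e-05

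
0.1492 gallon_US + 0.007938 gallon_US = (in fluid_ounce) 20.11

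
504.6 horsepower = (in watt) 3.763e+05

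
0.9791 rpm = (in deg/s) 5.875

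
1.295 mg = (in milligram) 1.295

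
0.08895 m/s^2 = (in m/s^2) 0.08895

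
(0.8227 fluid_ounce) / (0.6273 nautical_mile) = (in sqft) 2.254e-07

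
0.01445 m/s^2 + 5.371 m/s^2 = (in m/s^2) 5.385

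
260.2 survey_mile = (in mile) 260.2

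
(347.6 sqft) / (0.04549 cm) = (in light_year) 7.504e-12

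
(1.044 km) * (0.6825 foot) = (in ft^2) 2338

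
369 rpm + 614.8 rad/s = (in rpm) 6240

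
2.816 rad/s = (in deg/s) 161.3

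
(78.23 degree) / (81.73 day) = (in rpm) 1.846e-06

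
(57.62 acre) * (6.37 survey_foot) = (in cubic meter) 4.527e+05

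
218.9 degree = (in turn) 0.6081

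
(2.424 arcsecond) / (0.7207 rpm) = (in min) 2.595e-06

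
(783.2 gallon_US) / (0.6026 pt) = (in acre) 3.446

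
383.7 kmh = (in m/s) 106.6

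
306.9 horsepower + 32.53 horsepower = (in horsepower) 339.4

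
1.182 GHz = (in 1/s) 1.182e+09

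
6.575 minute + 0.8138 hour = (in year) 0.0001054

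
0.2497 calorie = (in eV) 6.521e+18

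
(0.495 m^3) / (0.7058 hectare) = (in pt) 0.1988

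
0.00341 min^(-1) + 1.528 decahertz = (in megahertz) 1.528e-05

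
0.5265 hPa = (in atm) 0.0005196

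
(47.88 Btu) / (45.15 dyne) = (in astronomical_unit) 0.0007479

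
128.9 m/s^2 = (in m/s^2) 128.9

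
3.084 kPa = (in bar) 0.03084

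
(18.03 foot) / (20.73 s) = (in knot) 0.5153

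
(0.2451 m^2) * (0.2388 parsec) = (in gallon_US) 4.771e+17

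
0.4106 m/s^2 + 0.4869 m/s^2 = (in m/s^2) 0.8975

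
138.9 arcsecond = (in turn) 0.0001072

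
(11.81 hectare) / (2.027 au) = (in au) 2.603e-18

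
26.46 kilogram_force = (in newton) 259.5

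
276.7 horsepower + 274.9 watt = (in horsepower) 277.1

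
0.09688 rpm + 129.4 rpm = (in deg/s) 777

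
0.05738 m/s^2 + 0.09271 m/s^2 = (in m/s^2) 0.1501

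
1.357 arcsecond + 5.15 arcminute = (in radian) 0.001505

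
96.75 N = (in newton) 96.75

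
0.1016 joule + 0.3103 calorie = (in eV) 8.737e+18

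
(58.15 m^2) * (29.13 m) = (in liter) 1.694e+06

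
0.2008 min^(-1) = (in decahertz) 0.0003347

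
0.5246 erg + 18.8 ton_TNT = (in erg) 7.866e+17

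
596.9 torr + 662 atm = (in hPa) 6.716e+05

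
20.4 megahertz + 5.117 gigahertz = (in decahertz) 5.137e+08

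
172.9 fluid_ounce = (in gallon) 1.351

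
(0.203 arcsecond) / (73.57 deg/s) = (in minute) 1.277e-08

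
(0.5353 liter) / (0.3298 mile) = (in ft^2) 1.086e-05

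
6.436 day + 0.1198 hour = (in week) 0.9201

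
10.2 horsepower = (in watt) 7606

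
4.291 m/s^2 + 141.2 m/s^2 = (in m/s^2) 145.5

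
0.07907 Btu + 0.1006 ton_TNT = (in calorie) 1.006e+08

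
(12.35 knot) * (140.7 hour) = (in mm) 3.218e+09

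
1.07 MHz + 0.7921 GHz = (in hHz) 7.932e+06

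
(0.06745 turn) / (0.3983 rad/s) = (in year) 3.374e-08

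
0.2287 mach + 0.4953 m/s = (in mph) 175.3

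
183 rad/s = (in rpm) 1748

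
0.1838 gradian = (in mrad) 2.887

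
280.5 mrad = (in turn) 0.04464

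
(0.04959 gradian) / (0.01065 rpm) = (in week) 1.155e-06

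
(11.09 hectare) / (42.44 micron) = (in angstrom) 2.613e+19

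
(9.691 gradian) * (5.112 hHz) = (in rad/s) 77.82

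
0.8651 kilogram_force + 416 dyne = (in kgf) 0.8655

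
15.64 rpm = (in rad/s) 1.638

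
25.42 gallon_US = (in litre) 96.23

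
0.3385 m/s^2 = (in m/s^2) 0.3385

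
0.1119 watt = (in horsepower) 0.0001501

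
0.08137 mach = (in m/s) 27.71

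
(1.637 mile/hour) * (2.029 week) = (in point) 2.546e+09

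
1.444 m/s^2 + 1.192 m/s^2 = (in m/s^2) 2.636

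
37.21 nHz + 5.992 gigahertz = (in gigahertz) 5.992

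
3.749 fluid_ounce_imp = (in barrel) 0.00067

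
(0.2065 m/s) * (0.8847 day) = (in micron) 1.578e+10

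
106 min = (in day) 0.07361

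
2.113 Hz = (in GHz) 2.113e-09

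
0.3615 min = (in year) 6.878e-07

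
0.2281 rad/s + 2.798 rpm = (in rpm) 4.976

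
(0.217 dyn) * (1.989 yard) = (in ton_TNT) 9.433e-16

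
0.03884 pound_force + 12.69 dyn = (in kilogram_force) 0.01763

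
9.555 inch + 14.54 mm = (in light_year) 2.719e-17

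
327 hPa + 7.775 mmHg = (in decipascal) 3.374e+05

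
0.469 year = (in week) 24.45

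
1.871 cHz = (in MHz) 1.871e-08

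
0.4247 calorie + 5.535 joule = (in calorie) 1.748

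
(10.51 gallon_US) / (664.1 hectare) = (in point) 1.698e-05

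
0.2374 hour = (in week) 0.001413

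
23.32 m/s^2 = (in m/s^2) 23.32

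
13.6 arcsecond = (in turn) 1.049e-05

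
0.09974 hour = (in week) 0.0005937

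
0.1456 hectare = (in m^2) 1456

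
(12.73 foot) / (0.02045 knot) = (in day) 0.004269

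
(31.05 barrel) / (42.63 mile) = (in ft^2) 0.0007745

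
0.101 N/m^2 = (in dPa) 1.01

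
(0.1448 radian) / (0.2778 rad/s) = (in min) 0.008687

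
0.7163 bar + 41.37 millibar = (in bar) 0.7577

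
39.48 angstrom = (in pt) 1.119e-05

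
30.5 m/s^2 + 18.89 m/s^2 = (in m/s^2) 49.39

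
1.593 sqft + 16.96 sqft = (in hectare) 0.0001724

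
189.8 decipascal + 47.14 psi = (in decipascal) 3.25e+06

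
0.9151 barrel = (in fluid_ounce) 4920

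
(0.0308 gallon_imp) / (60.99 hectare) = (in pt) 6.508e-07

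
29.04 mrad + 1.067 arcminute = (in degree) 1.682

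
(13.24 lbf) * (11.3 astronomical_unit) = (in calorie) 2.38e+13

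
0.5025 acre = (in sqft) 2.189e+04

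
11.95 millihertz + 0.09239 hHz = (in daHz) 0.9251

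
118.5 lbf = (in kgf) 53.75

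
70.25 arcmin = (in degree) 1.171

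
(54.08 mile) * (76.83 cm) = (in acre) 16.52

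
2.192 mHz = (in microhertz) 2192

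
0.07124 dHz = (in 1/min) 0.4274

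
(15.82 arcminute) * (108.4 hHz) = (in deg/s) 2858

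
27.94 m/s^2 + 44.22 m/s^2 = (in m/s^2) 72.16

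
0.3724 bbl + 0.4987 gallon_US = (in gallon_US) 16.14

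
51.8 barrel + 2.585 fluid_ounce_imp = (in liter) 8236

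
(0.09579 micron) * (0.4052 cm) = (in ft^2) 4.178e-09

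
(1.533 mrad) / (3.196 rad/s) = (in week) 7.931e-10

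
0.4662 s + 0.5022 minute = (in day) 0.0003541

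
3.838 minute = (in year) 7.302e-06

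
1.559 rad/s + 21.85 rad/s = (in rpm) 223.5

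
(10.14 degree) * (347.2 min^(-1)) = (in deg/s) 58.68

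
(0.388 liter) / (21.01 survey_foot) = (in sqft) 0.0006522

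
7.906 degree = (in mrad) 138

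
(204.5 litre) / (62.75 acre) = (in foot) 2.642e-06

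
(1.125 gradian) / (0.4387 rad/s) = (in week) 6.66e-08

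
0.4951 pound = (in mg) 2.246e+05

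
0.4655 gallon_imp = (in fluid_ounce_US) 71.56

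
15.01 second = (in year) 4.76e-07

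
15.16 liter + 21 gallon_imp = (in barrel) 0.6958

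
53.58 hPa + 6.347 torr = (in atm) 0.06123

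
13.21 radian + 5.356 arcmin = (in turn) 2.103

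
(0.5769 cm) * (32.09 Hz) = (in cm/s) 18.51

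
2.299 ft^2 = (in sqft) 2.299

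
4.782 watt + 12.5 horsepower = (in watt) 9326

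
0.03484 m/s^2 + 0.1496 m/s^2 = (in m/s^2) 0.1844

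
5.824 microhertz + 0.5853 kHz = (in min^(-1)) 3.512e+04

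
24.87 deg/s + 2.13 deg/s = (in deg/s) 27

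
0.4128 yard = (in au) 2.523e-12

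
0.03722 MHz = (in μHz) 3.722e+10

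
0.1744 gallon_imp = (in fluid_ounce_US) 26.81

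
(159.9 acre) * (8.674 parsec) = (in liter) 1.732e+26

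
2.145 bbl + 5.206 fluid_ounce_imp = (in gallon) 90.13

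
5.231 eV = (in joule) 8.381e-19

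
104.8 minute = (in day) 0.07278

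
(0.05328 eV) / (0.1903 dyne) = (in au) 2.999e-26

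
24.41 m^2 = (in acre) 0.006032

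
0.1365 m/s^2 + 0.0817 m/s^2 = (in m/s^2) 0.2182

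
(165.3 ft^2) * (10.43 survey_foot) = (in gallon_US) 1.29e+04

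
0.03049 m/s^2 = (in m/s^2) 0.03049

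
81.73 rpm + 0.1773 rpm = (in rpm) 81.91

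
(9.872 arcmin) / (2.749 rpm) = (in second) 0.009975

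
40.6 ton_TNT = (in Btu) 1.61e+08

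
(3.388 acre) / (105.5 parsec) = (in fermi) 4.212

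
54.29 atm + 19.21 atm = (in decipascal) 7.447e+07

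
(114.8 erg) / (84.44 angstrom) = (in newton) 1360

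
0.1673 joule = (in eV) 1.044e+18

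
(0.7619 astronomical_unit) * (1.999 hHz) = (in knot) 4.429e+13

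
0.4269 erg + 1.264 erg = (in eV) 1.055e+12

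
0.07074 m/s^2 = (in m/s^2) 0.07074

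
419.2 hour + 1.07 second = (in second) 1.509e+06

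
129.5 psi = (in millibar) 8929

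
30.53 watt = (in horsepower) 0.04094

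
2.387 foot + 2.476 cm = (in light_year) 7.952e-17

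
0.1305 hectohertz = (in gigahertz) 1.305e-08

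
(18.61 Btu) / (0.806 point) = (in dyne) 6.905e+12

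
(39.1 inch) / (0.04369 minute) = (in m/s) 0.3789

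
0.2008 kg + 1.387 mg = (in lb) 0.4427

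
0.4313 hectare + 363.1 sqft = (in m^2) 4347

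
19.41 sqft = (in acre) 0.0004456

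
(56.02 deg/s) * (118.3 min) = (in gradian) 4.418e+05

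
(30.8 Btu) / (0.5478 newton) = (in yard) 6.487e+04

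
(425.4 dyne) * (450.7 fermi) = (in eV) 1.197e+04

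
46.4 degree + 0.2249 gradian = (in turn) 0.1295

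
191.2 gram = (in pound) 0.4215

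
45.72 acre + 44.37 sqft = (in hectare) 18.5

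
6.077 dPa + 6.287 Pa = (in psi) 0.001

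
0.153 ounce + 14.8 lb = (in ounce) 237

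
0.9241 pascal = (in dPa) 9.241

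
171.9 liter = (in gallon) 45.41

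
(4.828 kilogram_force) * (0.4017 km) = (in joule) 1.902e+04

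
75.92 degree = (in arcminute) 4555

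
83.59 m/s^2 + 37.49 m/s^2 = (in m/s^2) 121.1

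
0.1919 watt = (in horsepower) 0.0002573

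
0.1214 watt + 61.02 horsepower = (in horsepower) 61.02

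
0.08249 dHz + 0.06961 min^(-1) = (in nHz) 9.409e+06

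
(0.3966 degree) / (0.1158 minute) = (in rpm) 0.009514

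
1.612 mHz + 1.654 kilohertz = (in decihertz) 1.654e+04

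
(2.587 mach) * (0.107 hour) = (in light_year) 3.587e-11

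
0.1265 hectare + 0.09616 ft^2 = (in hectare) 0.1265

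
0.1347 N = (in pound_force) 0.03028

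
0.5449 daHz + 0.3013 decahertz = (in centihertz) 846.2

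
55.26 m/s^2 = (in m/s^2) 55.26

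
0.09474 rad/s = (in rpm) 0.9047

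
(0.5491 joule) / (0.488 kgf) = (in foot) 0.3764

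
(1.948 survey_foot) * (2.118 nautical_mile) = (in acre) 0.5755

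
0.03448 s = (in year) 1.093e-09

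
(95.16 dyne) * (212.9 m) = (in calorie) 0.04842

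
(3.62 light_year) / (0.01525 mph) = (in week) 8.306e+12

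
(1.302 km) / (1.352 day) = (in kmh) 0.04013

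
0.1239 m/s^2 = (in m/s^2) 0.1239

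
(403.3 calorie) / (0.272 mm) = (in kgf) 6.326e+05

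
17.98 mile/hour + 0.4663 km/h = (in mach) 0.02399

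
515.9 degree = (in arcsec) 1.857e+06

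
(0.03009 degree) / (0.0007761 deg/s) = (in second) 38.77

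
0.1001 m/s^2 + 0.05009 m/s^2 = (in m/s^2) 0.1502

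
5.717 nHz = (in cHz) 5.717e-07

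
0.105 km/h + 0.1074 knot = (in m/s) 0.08442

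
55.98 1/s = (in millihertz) 5.598e+04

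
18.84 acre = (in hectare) 7.624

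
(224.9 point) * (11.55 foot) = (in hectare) 2.793e-05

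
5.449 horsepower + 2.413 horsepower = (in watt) 5863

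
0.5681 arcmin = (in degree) 0.009468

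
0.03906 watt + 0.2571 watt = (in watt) 0.2962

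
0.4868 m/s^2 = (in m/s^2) 0.4868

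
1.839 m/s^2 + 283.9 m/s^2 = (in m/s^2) 285.7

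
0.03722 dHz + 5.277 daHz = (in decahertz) 5.277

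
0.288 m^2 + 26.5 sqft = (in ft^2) 29.6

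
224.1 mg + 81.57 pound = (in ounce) 1305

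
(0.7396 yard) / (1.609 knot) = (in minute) 0.01362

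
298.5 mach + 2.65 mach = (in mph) 2.294e+05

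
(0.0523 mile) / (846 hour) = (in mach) 8.116e-08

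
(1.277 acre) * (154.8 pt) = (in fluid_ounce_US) 9.543e+06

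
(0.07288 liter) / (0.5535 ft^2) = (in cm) 0.1417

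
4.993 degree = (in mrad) 87.14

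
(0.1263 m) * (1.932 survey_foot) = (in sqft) 0.8006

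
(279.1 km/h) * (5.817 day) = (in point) 1.105e+11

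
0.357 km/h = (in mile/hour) 0.2218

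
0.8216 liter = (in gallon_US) 0.217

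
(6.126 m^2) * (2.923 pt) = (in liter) 6.317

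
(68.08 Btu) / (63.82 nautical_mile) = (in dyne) 6.077e+04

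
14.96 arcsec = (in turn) 1.154e-05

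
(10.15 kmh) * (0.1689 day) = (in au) 2.75e-07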